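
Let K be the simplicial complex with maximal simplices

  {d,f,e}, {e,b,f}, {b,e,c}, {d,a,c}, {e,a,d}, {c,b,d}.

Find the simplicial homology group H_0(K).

Order the vertices as a < b < c < d < e < f. Listing each simplex with vertices in this order, K has dimension 2 with simplices:

  0-simplices (6): a, b, c, d, e, f
  1-simplices (12): ac, ad, ae, bc, bd, be, bf, cd, ce, de, df, ef
  2-simplices (6): acd, ade, bcd, bce, bef, def

so the chain groups are C_0 ≅ Z^6, C_1 ≅ Z^12, C_2 ≅ Z^6.

The boundary map ∂_1: C_1 → C_0 maps an edge to its endpoints' difference, ∂[p,q] = q − p. For instance
  ∂ae = e − a.
The resulting 6×12 matrix has rank 5, and its Smith normal form has invariant factors (1,1,1,1,1).

The boundary map ∂_2: C_2 → C_1 sends each 2-simplex [p,q,r] to [q,r] − [p,r] + [p,q]. For instance
  ∂def = ef − df + de,
  ∂bce = ce − be + bc.
As a 12×6 matrix over Z this has rank 6, with invariant factors (1,1,1,1,1,1).

Computing H_k = (kernel of ∂_k) / (image of ∂_{k+1}):

  H_0: rank C_0 − rank ∂_1 = 6 − 5 = 1, and the invariant factors of ∂_1 are all 1, so H_0 = Z.

(K is a triangulation of the cylinder S^1 x I.)

H_0 = Z.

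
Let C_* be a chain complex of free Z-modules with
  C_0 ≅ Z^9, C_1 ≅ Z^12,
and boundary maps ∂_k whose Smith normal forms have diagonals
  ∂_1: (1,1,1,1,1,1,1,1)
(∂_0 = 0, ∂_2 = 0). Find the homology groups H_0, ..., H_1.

H_0 = Z,  H_1 = Z^4.

H_0: b_0 = 9 − 0 − 8 = 1; torsion from ∂_1 factors > 1: none. So H_0 = Z.
H_1: b_1 = 12 − 8 − 0 = 4; torsion from ∂_2 factors > 1: none. So H_1 = Z^4.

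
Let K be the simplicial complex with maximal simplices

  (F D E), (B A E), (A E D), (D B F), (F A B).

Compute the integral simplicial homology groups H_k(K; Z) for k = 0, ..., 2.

Fix the vertex order A < B < D < E < F and write every simplex with vertices in increasing order. Then dim K = 2 and the simplices of K are:

  0-simplices (5): A, B, D, E, F
  1-simplices (10): AB, AD, AE, AF, BD, BE, BF, DE, DF, EF
  2-simplices (5): ABE, ABF, ADE, BDF, DEF

giving chain groups C_0 ≅ Z^5, C_1 ≅ Z^10, C_2 ≅ Z^5.

∂_1: C_1 → C_0 maps an edge to its endpoints' difference, ∂[p,q] = q − p.
This gives a 5×10 integer matrix of rank 4; reducing to Smith normal form yields diagonal entries (1,1,1,1).

∂_2: C_2 → C_1 acts by ∂[p,q,r] = [q,r] − [p,r] + [p,q]. For instance
  ∂ABF = BF − AF + AB,
  ∂BDF = DF − BF + BD.
As a 10×5 matrix over Z this has rank 5, with invariant factors (1,1,1,1,1).

Reading off H_k = ker ∂_k / im ∂_{k+1}:

  H_0: rank C_0 − rank ∂_1 = 5 − 4 = 1, and the invariant factors of ∂_1 are all 1, so H_0 ≅ Z.
  H_1: rank ker ∂_1 − rank ∂_2 = (10 − 4) − 5 = 1, and the invariant factors of ∂_2 are all 1, so H_1 ≅ Z.
  H_2: rank ker ∂_2 − rank ∂_3 = (5 − 5) − 0 = 0, and there is no ∂_3, so H_2 ≅ 0.

H_0 ≅ Z,  H_1 ≅ Z,  H_2 = 0.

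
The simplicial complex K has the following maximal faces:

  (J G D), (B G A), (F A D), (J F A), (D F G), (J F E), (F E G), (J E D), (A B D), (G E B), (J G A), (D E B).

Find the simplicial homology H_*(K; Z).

We work with the vertex ordering A < B < D < E < F < G < J. The simplices of K, each written with vertices in increasing order, are:

  0-simplices (7): A, B, D, E, F, G, J
  1-simplices (18): AB, AD, AF, AG, AJ, BD, BE, BG, DE, DF, DG, DJ, EF, EG, EJ, FG, FJ, GJ
  2-simplices (12): ABD, ABG, ADF, AFJ, AGJ, BDE, BEG, DEJ, DFG, DGJ, EFG, EFJ

giving chain groups C_0 ≅ Z^7, C_1 ≅ Z^18, C_2 ≅ Z^12.

The boundary map ∂_1: C_1 → C_0 sends each edge [p,q] (with p < q) to q − p. For instance
  ∂DE = E − D.
The resulting 7×18 matrix has rank 6, and its Smith normal form has invariant factors (1,1,1,1,1,1).

The boundary map ∂_2: C_2 → C_1 maps a triangle to the signed sum of its edges. For instance
  ∂DGJ = GJ − DJ + DG,
  ∂DEJ = EJ − DJ + DE.
This gives a 18×12 integer matrix of rank 12; reducing to Smith normal form yields diagonal entries (1,1,1,1,1,1,1,1,1,1,1,2).

Computing H_k = (kernel of ∂_k) / (image of ∂_{k+1}):

  H_0: rank C_0 − rank ∂_1 = 7 − 6 = 1, and the invariant factors of ∂_1 are all 1, so H_0 = Z.
  H_1: rank ker ∂_1 − rank ∂_2 = (18 − 6) − 12 = 0, and ∂_2 has invariant factor 2 > 1, so H_1 = Z/2.
  H_2: rank ker ∂_2 − rank ∂_3 = (12 − 12) − 0 = 0, and there is no ∂_3, so H_2 = 0.

H_0 = Z,  H_1 = Z/2,  H_2 = 0.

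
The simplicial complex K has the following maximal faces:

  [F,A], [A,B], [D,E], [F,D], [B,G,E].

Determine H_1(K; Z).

K has 6 vertices, 7 edges, 1 triangle.
rank ∂_1 = 5, rank ∂_2 = 1 ⇒ b_1 = 7 − 5 − 1 = 1; all invariant factors of ∂_2 are 1 so no torsion. So H_1 = Z.

H_1 ≅ Z.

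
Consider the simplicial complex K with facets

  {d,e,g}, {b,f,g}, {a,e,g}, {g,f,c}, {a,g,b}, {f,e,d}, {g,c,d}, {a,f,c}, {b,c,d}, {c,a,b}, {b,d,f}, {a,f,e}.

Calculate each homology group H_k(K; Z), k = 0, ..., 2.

Fix the vertex order a < b < c < d < e < f < g and write every simplex with vertices in increasing order. Then dim K = 2 and the simplices of K are:

  0-simplices (7): a, b, c, d, e, f, g
  1-simplices (18): ab, ac, ae, af, ag, bc, bd, bf, bg, cd, cf, cg, de, df, dg, ef, eg, fg
  2-simplices (12): abc, abg, acf, aef, aeg, bcd, bdf, bfg, cdg, cfg, def, deg

giving chain groups C_0 ≅ Z^7, C_1 ≅ Z^18, C_2 ≅ Z^12.

The boundary map ∂_1: C_1 → C_0 is given by ∂[p,q] = [q] − [p]. For instance
  ∂df = f − d.
This gives a 7×18 integer matrix of rank 6; reducing to Smith normal form yields diagonal entries (1,1,1,1,1,1).

The boundary map ∂_2: C_2 → C_1 acts by ∂[p,q,r] = [q,r] − [p,r] + [p,q]. For instance
  ∂abg = bg − ag + ab,
  ∂cdg = dg − cg + cd.
This gives a 18×12 integer matrix of rank 12; reducing to Smith normal form yields diagonal entries (1,1,1,1,1,1,1,1,1,1,1,2).

Now H_k = ker ∂_k / im ∂_{k+1}, so:

  H_0: rank C_0 − rank ∂_1 = 7 − 6 = 1, and the invariant factors of ∂_1 are all 1, so H_0 = Z.
  H_1: rank ker ∂_1 − rank ∂_2 = (18 − 6) − 12 = 0, and ∂_2 has invariant factor 2 > 1, so H_1 = Z/2.
  H_2: rank ker ∂_2 − rank ∂_3 = (12 − 12) − 0 = 0, and there is no ∂_3, so H_2 = 0.

As a check, the Euler characteristic is 7 − 18 + 12 = 1, which agrees with 1 − 0 + 0 = 1.

H_0 ≅ Z,  H_1 ≅ Z/2,  H_2 = 0.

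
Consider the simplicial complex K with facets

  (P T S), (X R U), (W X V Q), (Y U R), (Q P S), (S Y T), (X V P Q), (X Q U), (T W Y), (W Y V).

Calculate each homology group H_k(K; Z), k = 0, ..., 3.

Order the vertices as P < Q < R < S < T < U < V < W < X < Y. Listing each simplex with vertices in this order, K has dimension 3 with simplices:

  0-simplices (10): P, Q, R, S, T, U, V, W, X, Y
  1-simplices (24): PQ, PS, PT, PV, PX, QS, QU, QV, QW, QX, RU, RX, RY, ST, SY, TW, TY, UX, UY, VW, VX, VY, WX, WY
  2-simplices (15): PQS, PQV, PQX, PST, PVX, QUX, QVW, QVX, QWX, RUX, RUY, STY, TWY, VWX, VWY
  3-simplices (2): PQVX, QVWX

giving chain groups C_0 ≅ Z^10, C_1 ≅ Z^24, C_2 ≅ Z^15, C_3 ≅ Z^2.

The boundary map ∂_1: C_1 → C_0 sends each edge [p,q] (with p < q) to q − p. For instance
  ∂WY = Y − W.
The 10×24 boundary matrix has rank 9 and Smith normal form diag(1,1,1,1,1,1,1,1,1).

The boundary map ∂_2: C_2 → C_1 maps a triangle to the signed sum of its edges. For instance
  ∂QVW = VW − QW + QV,
  ∂VWX = WX − VX + VW.
This gives a 24×15 integer matrix of rank 13; reducing to Smith normal form yields diagonal entries (1,1,1,1,1,1,1,1,1,1,1,1,1).

Boundary ∂_3: C_3 → C_2 sends each 3-simplex σ to the alternating sum Σ_i (−1)^i (σ with its i-th vertex removed). For instance
  ∂QVWX = VWX − QWX + QVX − QVW,
  ∂PQVX = QVX − PVX + PQX − PQV.
As a 15×2 matrix over Z this has rank 2, with invariant factors (1,1).

Now H_k = ker ∂_k / im ∂_{k+1}, so:

  H_0: rank C_0 − rank ∂_1 = 10 − 9 = 1, and the invariant factors of ∂_1 are all 1, so H_0 = Z.
  H_1: rank ker ∂_1 − rank ∂_2 = (24 − 9) − 13 = 2, and the invariant factors of ∂_2 are all 1, so H_1 = Z^2.
  H_2: rank ker ∂_2 − rank ∂_3 = (15 − 13) − 2 = 0, and the invariant factors of ∂_3 are all 1, so H_2 = 0.
  H_3: rank ker ∂_3 − rank ∂_4 = (2 − 2) − 0 = 0, and there is no ∂_4, so H_3 = 0.

As a check, the Euler characteristic is 10 − 24 + 15 − 2 = -1, which agrees with 1 − 2 + 0 − 0 = -1.

H_0 ≅ Z,  H_1 ≅ Z^2,  H_2 = 0,  H_3 = 0.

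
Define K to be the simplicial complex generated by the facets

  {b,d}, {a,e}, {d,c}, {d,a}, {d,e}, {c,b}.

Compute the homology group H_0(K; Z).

H_0 ≅ Z.

Fix the vertex order a < b < c < d < e and write every simplex with vertices in increasing order. Then dim K = 1 and the simplices of K are:

  0-simplices (5): a, b, c, d, e
  1-simplices (6): ad, ae, bc, bd, cd, de

giving chain groups C_0 ≅ Z^5, C_1 ≅ Z^6.

∂_1: C_1 → C_0 sends each edge [p,q] (with p < q) to q − p. For instance
  ∂bd = d − b.
The 5×6 boundary matrix has rank 4 and Smith normal form diag(1,1,1,1).

Reading off H_k = ker ∂_k / im ∂_{k+1}:

  H_0: rank C_0 − rank ∂_1 = 5 − 4 = 1, and the invariant factors of ∂_1 are all 1, so H_0 = Z.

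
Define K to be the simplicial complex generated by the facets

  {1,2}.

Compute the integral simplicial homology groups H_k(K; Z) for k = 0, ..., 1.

K has 2 vertices, 1 edge.
rank ∂_0 = 0, rank ∂_1 = 1 ⇒ b_0 = 2 − 0 − 1 = 1; all invariant factors of ∂_1 are 1 so no torsion. So H_0 = Z.
rank ∂_1 = 1, rank ∂_2 = 0 ⇒ b_1 = 1 − 1 − 0 = 0. So H_1 = 0.

H_0 ≅ Z,  H_1 = 0.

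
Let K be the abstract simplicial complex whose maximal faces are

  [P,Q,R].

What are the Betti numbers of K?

Take the total order P < Q < R on the vertex set. Then K (dimension 2) consists of the simplices:

  0-simplices (3): P, Q, R
  1-simplices (3): PQ, PR, QR
  2-simplices (1): PQR

giving chain groups C_0 ≅ Z^3, C_1 ≅ Z^3, C_2 ≅ Z^1.

∂_1: C_1 → C_0 maps an edge to its endpoints' difference, ∂[p,q] = q − p. For instance
  ∂PR = R − P.
The resulting 3×3 matrix has rank 2, and its Smith normal form has invariant factors (1,1).

The boundary map ∂_2: C_2 → C_1 maps a triangle to the signed sum of its edges. For instance
  ∂PQR = QR − PR + PQ.
The resulting 3×1 matrix has rank 1, and its Smith normal form has invariant factors (1).

Reading off H_k = ker ∂_k / im ∂_{k+1}:

  H_0: rank C_0 − rank ∂_1 = 3 − 2 = 1, and the invariant factors of ∂_1 are all 1, so H_0 ≅ Z.
  H_1: rank ker ∂_1 − rank ∂_2 = (3 − 2) − 1 = 0, and the invariant factors of ∂_2 are all 1, so H_1 ≅ 0.
  H_2: rank ker ∂_2 − rank ∂_3 = (1 − 1) − 0 = 0, and there is no ∂_3, so H_2 ≅ 0.

As a check, the Euler characteristic is 3 − 3 + 1 = 1, which agrees with 1 − 0 + 0 = 1.

Hence the Betti numbers are b_0 = 1, b_1 = 0, b_2 = 0.

b_0 = 1, b_1 = 0, b_2 = 0.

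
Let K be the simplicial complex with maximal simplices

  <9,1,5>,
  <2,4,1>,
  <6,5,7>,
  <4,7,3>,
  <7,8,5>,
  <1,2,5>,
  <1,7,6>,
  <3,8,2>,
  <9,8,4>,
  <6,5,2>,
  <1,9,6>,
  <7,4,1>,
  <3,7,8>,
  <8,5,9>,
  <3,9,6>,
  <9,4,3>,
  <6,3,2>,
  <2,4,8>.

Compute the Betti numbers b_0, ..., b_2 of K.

b_0 = 1, b_1 = 1, b_2 = 0.

Take the total order 1 < 2 < 3 < 4 < 5 < 6 < 7 < 8 < 9 on the vertex set. Then K (dimension 2) consists of the simplices:

  0-simplices (9): [1], [2], [3], [4], [5], [6], [7], [8], [9]
  1-simplices (27): (27 of them)
  2-simplices (18): [1,2,4], [1,2,5], [1,4,7], [1,5,9], [1,6,7], [1,6,9], [2,3,6], [2,3,8], [2,4,8], [2,5,6], [3,4,7], [3,4,9], [3,6,9], [3,7,8], [4,8,9], [5,6,7], [5,7,8], [5,8,9]

giving chain groups C_0 ≅ Z^9, C_1 ≅ Z^27, C_2 ≅ Z^18.

The boundary map ∂_1: C_1 → C_0 is given by ∂[p,q] = [q] − [p]. For instance
  ∂[6,7] = [7] − [6].
The resulting 9×27 matrix has rank 8, and its Smith normal form has invariant factors (1,1,1,1,1,1,1,1).

The boundary map ∂_2: C_2 → C_1 acts by ∂[p,q,r] = [q,r] − [p,r] + [p,q]. For instance
  ∂[1,6,9] = [6,9] − [1,9] + [1,6],
  ∂[1,2,5] = [2,5] − [1,5] + [1,2].
This gives a 27×18 integer matrix of rank 18; reducing to Smith normal form yields diagonal entries (1,1,1,1,1,1,1,1,1,1,1,1,1,1,1,1,1,2).

Computing H_k = (kernel of ∂_k) / (image of ∂_{k+1}):

  H_0: rank C_0 − rank ∂_1 = 9 − 8 = 1, and the invariant factors of ∂_1 are all 1, so H_0 = Z.
  H_1: rank ker ∂_1 − rank ∂_2 = (27 − 8) − 18 = 1, and ∂_2 has invariant factor 2 > 1, so H_1 = Z × Z/2.
  H_2: rank ker ∂_2 − rank ∂_3 = (18 − 18) − 0 = 0, and there is no ∂_3, so H_2 = 0.

Hence the Betti numbers are b_0 = 1, b_1 = 1, b_2 = 0.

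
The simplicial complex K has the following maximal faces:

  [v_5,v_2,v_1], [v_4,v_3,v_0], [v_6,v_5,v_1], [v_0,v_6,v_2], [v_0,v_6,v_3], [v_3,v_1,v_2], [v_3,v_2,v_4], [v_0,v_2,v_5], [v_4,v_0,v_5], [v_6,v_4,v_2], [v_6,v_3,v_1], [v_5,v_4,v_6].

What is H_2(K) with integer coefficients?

Order the vertices as v_0 < v_1 < v_2 < v_3 < v_4 < v_5 < v_6. Listing each simplex with vertices in this order, K has dimension 2 with simplices:

  0-simplices (7): [v_0], [v_1], [v_2], [v_3], [v_4], [v_5], [v_6]
  1-simplices (18): (18 of them)
  2-simplices (12): (12 of them)

Hence C_0 ≅ Z^7, C_1 ≅ Z^18, C_2 ≅ Z^12.

The boundary map ∂_1: C_1 → C_0 sends each edge [p,q] (with p < q) to q − p.
The 7×18 boundary matrix has rank 6 and Smith normal form diag(1,1,1,1,1,1).

The boundary map ∂_2: C_2 → C_1 acts by ∂[p,q,r] = [q,r] − [p,r] + [p,q]. For instance
  ∂[v_4,v_5,v_6] = [v_5,v_6] − [v_4,v_6] + [v_4,v_5],
  ∂[v_2,v_4,v_6] = [v_4,v_6] − [v_2,v_6] + [v_2,v_4].
The resulting 18×12 matrix has rank 12, and its Smith normal form has invariant factors (1,1,1,1,1,1,1,1,1,1,1,2).

Now H_k = ker ∂_k / im ∂_{k+1}, so:

  H_2: rank ker ∂_2 − rank ∂_3 = (12 − 12) − 0 = 0, and there is no ∂_3, so H_2 = 0.

(K is a triangulation of the real projective plane RP^2.)

H_2 = 0.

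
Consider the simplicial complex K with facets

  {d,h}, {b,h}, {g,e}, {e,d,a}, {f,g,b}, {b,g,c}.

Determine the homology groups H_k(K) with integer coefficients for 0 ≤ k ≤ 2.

H_0 = Z,  H_1 = Z,  H_2 = 0.

K has 8 vertices, 11 edges, 3 triangles.
rank ∂_0 = 0, rank ∂_1 = 7 ⇒ b_0 = 8 − 0 − 7 = 1; all invariant factors of ∂_1 are 1 so no torsion. So H_0 = Z.
rank ∂_1 = 7, rank ∂_2 = 3 ⇒ b_1 = 11 − 7 − 3 = 1; all invariant factors of ∂_2 are 1 so no torsion. So H_1 = Z.
rank ∂_2 = 3, rank ∂_3 = 0 ⇒ b_2 = 3 − 3 − 0 = 0. So H_2 = 0.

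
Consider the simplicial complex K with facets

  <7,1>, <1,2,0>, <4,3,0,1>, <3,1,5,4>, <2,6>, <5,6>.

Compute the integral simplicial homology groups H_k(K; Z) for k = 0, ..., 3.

Order the vertices as 0 < 1 < 2 < 3 < 4 < 5 < 6 < 7. Listing each simplex with vertices in this order, K has dimension 3 with simplices:

  0-simplices (8): [0], [1], [2], [3], [4], [5], [6], [7]
  1-simplices (14): [0,1], [0,2], [0,3], [0,4], [1,2], [1,3], [1,4], [1,5], [1,7], [2,6], [3,4], [3,5], [4,5], [5,6]
  2-simplices (8): [0,1,2], [0,1,3], [0,1,4], [0,3,4], [1,3,4], [1,3,5], [1,4,5], [3,4,5]
  3-simplices (2): [0,1,3,4], [1,3,4,5]

giving chain groups C_0 ≅ Z^8, C_1 ≅ Z^14, C_2 ≅ Z^8, C_3 ≅ Z^2.

The boundary map ∂_1: C_1 → C_0 sends each edge [p,q] (with p < q) to q − p. For instance
  ∂[5,6] = [6] − [5].
This gives a 8×14 integer matrix of rank 7; reducing to Smith normal form yields diagonal entries (1,1,1,1,1,1,1).

∂_2: C_2 → C_1 acts by ∂[p,q,r] = [q,r] − [p,r] + [p,q]. For instance
  ∂[0,1,3] = [1,3] − [0,3] + [0,1],
  ∂[3,4,5] = [4,5] − [3,5] + [3,4].
The resulting 14×8 matrix has rank 6, and its Smith normal form has invariant factors (1,1,1,1,1,1).

∂_3: C_3 → C_2 sends each 3-simplex σ to the alternating sum Σ_i (−1)^i (σ with its i-th vertex removed). For instance
  ∂[1,3,4,5] = [3,4,5] − [1,4,5] + [1,3,5] − [1,3,4],
  ∂[0,1,3,4] = [1,3,4] − [0,3,4] + [0,1,4] − [0,1,3].
As a 8×2 matrix over Z this has rank 2, with invariant factors (1,1).

From H_k ≅ ker(∂_k) / im(∂_{k+1}) we obtain:

  H_0: rank C_0 − rank ∂_1 = 8 − 7 = 1, and the invariant factors of ∂_1 are all 1, so H_0 ≅ Z.
  H_1: rank ker ∂_1 − rank ∂_2 = (14 − 7) − 6 = 1, and the invariant factors of ∂_2 are all 1, so H_1 ≅ Z.
  H_2: rank ker ∂_2 − rank ∂_3 = (8 − 6) − 2 = 0, and the invariant factors of ∂_3 are all 1, so H_2 ≅ 0.
  H_3: rank ker ∂_3 − rank ∂_4 = (2 − 2) − 0 = 0, and there is no ∂_4, so H_3 ≅ 0.

H_0 ≅ Z,  H_1 ≅ Z,  H_2 = 0,  H_3 = 0.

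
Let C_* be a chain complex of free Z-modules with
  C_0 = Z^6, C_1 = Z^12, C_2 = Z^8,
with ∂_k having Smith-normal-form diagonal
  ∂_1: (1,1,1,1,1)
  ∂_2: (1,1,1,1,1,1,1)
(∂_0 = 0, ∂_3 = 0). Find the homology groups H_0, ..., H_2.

H_0 = Z,  H_1 = 0,  H_2 = Z.

H_0: b_0 = 6 − 0 − 5 = 1; torsion from ∂_1 factors > 1: none. So H_0 = Z.
H_1: b_1 = 12 − 5 − 7 = 0; torsion from ∂_2 factors > 1: none. So H_1 = 0.
H_2: b_2 = 8 − 7 − 0 = 1; torsion from ∂_3 factors > 1: none. So H_2 = Z.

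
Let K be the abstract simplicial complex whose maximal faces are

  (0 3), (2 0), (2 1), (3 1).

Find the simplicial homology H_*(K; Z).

K has 4 vertices, 4 edges.
rank ∂_0 = 0, rank ∂_1 = 3 ⇒ b_0 = 4 − 0 − 3 = 1; all invariant factors of ∂_1 are 1 so no torsion. So H_0 ≅ Z.
rank ∂_1 = 3, rank ∂_2 = 0 ⇒ b_1 = 4 − 3 − 0 = 1. So H_1 ≅ Z.

H_0 = Z,  H_1 = Z.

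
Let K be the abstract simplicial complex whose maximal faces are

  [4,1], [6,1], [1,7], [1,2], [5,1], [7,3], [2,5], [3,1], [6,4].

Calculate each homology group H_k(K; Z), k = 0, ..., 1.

H_0 ≅ Z,  H_1 ≅ Z^3.

K has 7 vertices, 9 edges.
rank ∂_0 = 0, rank ∂_1 = 6 ⇒ b_0 = 7 − 0 − 6 = 1; all invariant factors of ∂_1 are 1 so no torsion. So H_0 = Z.
rank ∂_1 = 6, rank ∂_2 = 0 ⇒ b_1 = 9 − 6 − 0 = 3. So H_1 = Z^3.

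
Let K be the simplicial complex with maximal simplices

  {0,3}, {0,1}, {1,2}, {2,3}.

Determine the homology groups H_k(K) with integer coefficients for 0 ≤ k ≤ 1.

H_0 = Z,  H_1 = Z.

Fix the vertex order 0 < 1 < 2 < 3 and write every simplex with vertices in increasing order. Then dim K = 1 and the simplices of K are:

  0-simplices (4): [0], [1], [2], [3]
  1-simplices (4): [0,1], [0,3], [1,2], [2,3]

Hence C_0 ≅ Z^4, C_1 ≅ Z^4.

∂_1: C_1 → C_0 sends each edge [p,q] (with p < q) to q − p. For instance
  ∂[1,2] = [2] − [1].
The 4×4 boundary matrix has rank 3 and Smith normal form diag(1,1,1).

Reading off H_k = ker ∂_k / im ∂_{k+1}:

  H_0: rank C_0 − rank ∂_1 = 4 − 3 = 1, and the invariant factors of ∂_1 are all 1, so H_0 = Z.
  H_1: rank ker ∂_1 − rank ∂_2 = (4 − 3) − 0 = 1, and there is no ∂_2, so H_1 = Z.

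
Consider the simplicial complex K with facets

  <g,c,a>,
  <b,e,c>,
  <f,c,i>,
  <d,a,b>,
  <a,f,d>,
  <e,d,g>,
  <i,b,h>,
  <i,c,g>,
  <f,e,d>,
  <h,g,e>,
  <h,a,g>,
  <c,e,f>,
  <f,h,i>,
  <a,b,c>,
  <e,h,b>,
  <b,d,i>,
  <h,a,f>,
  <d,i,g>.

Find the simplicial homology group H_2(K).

Fix the vertex order a < b < c < d < e < f < g < h < i and write every simplex with vertices in increasing order. Then dim K = 2 and the simplices of K are:

  0-simplices (9): a, b, c, d, e, f, g, h, i
  1-simplices (27): ab, ac, ad, af, ag, ah, bc, bd, be, bh, bi, ce, cf, cg, ci, de, df, dg, di, ef, eg, eh, fh, fi, gh, gi, hi
  2-simplices (18): abc, abd, acg, adf, afh, agh, bce, bdi, beh, bhi, cef, cfi, cgi, def, deg, dgi, egh, fhi

giving chain groups C_0 ≅ Z^9, C_1 ≅ Z^27, C_2 ≅ Z^18.

The boundary map ∂_1: C_1 → C_0 maps an edge to its endpoints' difference, ∂[p,q] = q − p.
As a 9×27 matrix over Z this has rank 8, with invariant factors (1,1,1,1,1,1,1,1).

Boundary ∂_2: C_2 → C_1 acts by ∂[p,q,r] = [q,r] − [p,r] + [p,q]. For instance
  ∂beh = eh − bh + be,
  ∂agh = gh − ah + ag.
The resulting 27×18 matrix has rank 17, and its Smith normal form has invariant factors (1,1,1,1,1,1,1,1,1,1,1,1,1,1,1,1,1).

Now H_k = ker ∂_k / im ∂_{k+1}, so:

  H_2: rank ker ∂_2 − rank ∂_3 = (18 − 17) − 0 = 1, and there is no ∂_3, so H_2 ≅ Z.

H_2 = Z.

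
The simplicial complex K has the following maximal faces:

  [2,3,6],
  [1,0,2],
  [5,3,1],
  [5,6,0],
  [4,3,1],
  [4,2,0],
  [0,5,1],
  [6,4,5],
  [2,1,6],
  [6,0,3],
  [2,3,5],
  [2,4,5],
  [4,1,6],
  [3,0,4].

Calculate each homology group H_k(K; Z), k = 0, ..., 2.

We work with the vertex ordering 0 < 1 < 2 < 3 < 4 < 5 < 6. The simplices of K, each written with vertices in increasing order, are:

  0-simplices (7): [0], [1], [2], [3], [4], [5], [6]
  1-simplices (21): [0,1], [0,2], [0,3], [0,4], [0,5], [0,6], [1,2], [1,3], [1,4], [1,5], [1,6], [2,3], [2,4], [2,5], [2,6], [3,4], [3,5], [3,6], [4,5], [4,6], [5,6]
  2-simplices (14): [0,1,2], [0,1,5], [0,2,4], [0,3,4], [0,3,6], [0,5,6], [1,2,6], [1,3,4], [1,3,5], [1,4,6], [2,3,5], [2,3,6], [2,4,5], [4,5,6]

giving chain groups C_0 ≅ Z^7, C_1 ≅ Z^21, C_2 ≅ Z^14.

The boundary map ∂_1: C_1 → C_0 sends each edge [p,q] (with p < q) to q − p. For instance
  ∂[4,6] = [6] − [4].
The resulting 7×21 matrix has rank 6, and its Smith normal form has invariant factors (1,1,1,1,1,1).

∂_2: C_2 → C_1 maps a triangle to the signed sum of its edges. For instance
  ∂[2,4,5] = [4,5] − [2,5] + [2,4],
  ∂[1,3,4] = [3,4] − [1,4] + [1,3].
This gives a 21×14 integer matrix of rank 13; reducing to Smith normal form yields diagonal entries (1,1,1,1,1,1,1,1,1,1,1,1,1).

Computing H_k = (kernel of ∂_k) / (image of ∂_{k+1}):

  H_0: rank C_0 − rank ∂_1 = 7 − 6 = 1, and the invariant factors of ∂_1 are all 1, so H_0 ≅ Z.
  H_1: rank ker ∂_1 − rank ∂_2 = (21 − 6) − 13 = 2, and the invariant factors of ∂_2 are all 1, so H_1 ≅ Z^2.
  H_2: rank ker ∂_2 − rank ∂_3 = (14 − 13) − 0 = 1, and there is no ∂_3, so H_2 ≅ Z.

As a check, the Euler characteristic is 7 − 21 + 14 = 0, which agrees with 1 − 2 + 1 = 0.
(K is a triangulation of the torus T^2.)

H_0 ≅ Z,  H_1 ≅ Z^2,  H_2 ≅ Z.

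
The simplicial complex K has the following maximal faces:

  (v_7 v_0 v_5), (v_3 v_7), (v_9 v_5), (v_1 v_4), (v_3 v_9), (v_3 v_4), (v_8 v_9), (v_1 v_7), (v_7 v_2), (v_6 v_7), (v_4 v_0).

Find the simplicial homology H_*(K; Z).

H_0 = Z,  H_1 = Z^3,  H_2 = 0.

We work with the vertex ordering v_0 < v_1 < v_2 < v_3 < v_4 < v_5 < v_6 < v_7 < v_8 < v_9. The simplices of K, each written with vertices in increasing order, are:

  0-simplices (10): [v_0], [v_1], [v_2], [v_3], [v_4], [v_5], [v_6], [v_7], [v_8], [v_9]
  1-simplices (13): [v_0,v_4], [v_0,v_5], [v_0,v_7], [v_1,v_4], [v_1,v_7], [v_2,v_7], [v_3,v_4], [v_3,v_7], [v_3,v_9], [v_5,v_7], [v_5,v_9], [v_6,v_7], [v_8,v_9]
  2-simplices (1): [v_0,v_5,v_7]

so the chain groups are C_0 ≅ Z^10, C_1 ≅ Z^13, C_2 ≅ Z^1.

∂_1: C_1 → C_0 maps an edge to its endpoints' difference, ∂[p,q] = q − p. For instance
  ∂[v_0,v_4] = [v_4] − [v_0].
As a 10×13 matrix over Z this has rank 9, with invariant factors (1,1,1,1,1,1,1,1,1).

Boundary ∂_2: C_2 → C_1 sends each 2-simplex [p,q,r] to [q,r] − [p,r] + [p,q]. For instance
  ∂[v_0,v_5,v_7] = [v_5,v_7] − [v_0,v_7] + [v_0,v_5].
This gives a 13×1 integer matrix of rank 1; reducing to Smith normal form yields diagonal entries (1).

Now H_k = ker ∂_k / im ∂_{k+1}, so:

  H_0: rank C_0 − rank ∂_1 = 10 − 9 = 1, and the invariant factors of ∂_1 are all 1, so H_0 = Z.
  H_1: rank ker ∂_1 − rank ∂_2 = (13 − 9) − 1 = 3, and the invariant factors of ∂_2 are all 1, so H_1 = Z^3.
  H_2: rank ker ∂_2 − rank ∂_3 = (1 − 1) − 0 = 0, and there is no ∂_3, so H_2 = 0.

As a check, the Euler characteristic is 10 − 13 + 1 = -2, which agrees with 1 − 3 + 0 = -2.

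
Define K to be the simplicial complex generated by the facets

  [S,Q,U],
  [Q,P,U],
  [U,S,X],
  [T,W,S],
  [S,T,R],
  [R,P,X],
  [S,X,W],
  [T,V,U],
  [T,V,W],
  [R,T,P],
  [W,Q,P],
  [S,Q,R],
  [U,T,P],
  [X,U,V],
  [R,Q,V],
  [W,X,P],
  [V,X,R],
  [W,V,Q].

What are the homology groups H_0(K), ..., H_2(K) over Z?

H_0 ≅ Z,  H_1 ≅ Z^2,  H_2 ≅ Z.

We work with the vertex ordering P < Q < R < S < T < U < V < W < X. The simplices of K, each written with vertices in increasing order, are:

  0-simplices (9): P, Q, R, S, T, U, V, W, X
  1-simplices (27): PQ, PR, PT, PU, PW, PX, QR, QS, QU, QV, QW, RS, RT, RV, RX, ST, SU, SW, SX, TU, TV, TW, UV, UX, VW, VX, WX
  2-simplices (18): PQU, PQW, PRT, PRX, PTU, PWX, QRS, QRV, QSU, QVW, RST, RVX, STW, SUX, SWX, TUV, TVW, UVX

Hence C_0 ≅ Z^9, C_1 ≅ Z^27, C_2 ≅ Z^18.

∂_1: C_1 → C_0 is given by ∂[p,q] = [q] − [p]. For instance
  ∂ST = T − S.
As a 9×27 matrix over Z this has rank 8, with invariant factors (1,1,1,1,1,1,1,1).

The boundary map ∂_2: C_2 → C_1 sends each 2-simplex [p,q,r] to [q,r] − [p,r] + [p,q]. For instance
  ∂PQU = QU − PU + PQ,
  ∂QVW = VW − QW + QV.
This gives a 27×18 integer matrix of rank 17; reducing to Smith normal form yields diagonal entries (1,1,1,1,1,1,1,1,1,1,1,1,1,1,1,1,1).

From H_k ≅ ker(∂_k) / im(∂_{k+1}) we obtain:

  H_0: rank C_0 − rank ∂_1 = 9 − 8 = 1, and the invariant factors of ∂_1 are all 1, so H_0 ≅ Z.
  H_1: rank ker ∂_1 − rank ∂_2 = (27 − 8) − 17 = 2, and the invariant factors of ∂_2 are all 1, so H_1 ≅ Z^2.
  H_2: rank ker ∂_2 − rank ∂_3 = (18 − 17) − 0 = 1, and there is no ∂_3, so H_2 ≅ Z.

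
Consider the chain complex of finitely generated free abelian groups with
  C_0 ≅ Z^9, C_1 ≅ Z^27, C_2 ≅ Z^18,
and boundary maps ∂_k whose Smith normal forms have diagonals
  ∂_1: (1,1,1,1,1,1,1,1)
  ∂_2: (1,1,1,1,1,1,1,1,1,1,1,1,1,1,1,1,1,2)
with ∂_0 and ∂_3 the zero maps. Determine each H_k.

H_0: b_0 = 9 − 0 − 8 = 1; torsion from ∂_1 factors > 1: none. So H_0 = Z.
H_1: b_1 = 27 − 8 − 18 = 1; torsion from ∂_2 factors > 1: [2]. So H_1 = Z ⊕ Z/2.
H_2: b_2 = 18 − 18 − 0 = 0; torsion from ∂_3 factors > 1: none. So H_2 = 0.

H_0 = Z,  H_1 = Z ⊕ Z/2,  H_2 = 0.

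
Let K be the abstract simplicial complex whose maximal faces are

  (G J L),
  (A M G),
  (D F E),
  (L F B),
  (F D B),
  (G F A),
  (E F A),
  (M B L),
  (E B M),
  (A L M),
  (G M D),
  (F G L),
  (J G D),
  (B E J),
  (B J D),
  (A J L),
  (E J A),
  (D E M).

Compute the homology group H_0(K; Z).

H_0 ≅ Z.

Take the total order A < B < D < E < F < G < J < L < M on the vertex set. Then K (dimension 2) consists of the simplices:

  0-simplices (9): A, B, D, E, F, G, J, L, M
  1-simplices (27): AE, AF, AG, AJ, AL, AM, BD, BE, BF, BJ, BL, BM, DE, DF, DG, DJ, DM, EF, EJ, EM, FG, FL, GJ, GL, GM, JL, LM
  2-simplices (18): AEF, AEJ, AFG, AGM, AJL, ALM, BDF, BDJ, BEJ, BEM, BFL, BLM, DEF, DEM, DGJ, DGM, FGL, GJL

giving chain groups C_0 ≅ Z^9, C_1 ≅ Z^27, C_2 ≅ Z^18.

The boundary map ∂_1: C_1 → C_0 is given by ∂[p,q] = [q] − [p].
As a 9×27 matrix over Z this has rank 8, with invariant factors (1,1,1,1,1,1,1,1).

Boundary ∂_2: C_2 → C_1 acts by ∂[p,q,r] = [q,r] − [p,r] + [p,q]. For instance
  ∂BLM = LM − BM + BL,
  ∂AEJ = EJ − AJ + AE.
The resulting 27×18 matrix has rank 18, and its Smith normal form has invariant factors (1,1,1,1,1,1,1,1,1,1,1,1,1,1,1,1,1,2).

From H_k ≅ ker(∂_k) / im(∂_{k+1}) we obtain:

  H_0: rank C_0 − rank ∂_1 = 9 − 8 = 1, and the invariant factors of ∂_1 are all 1, so H_0 = Z.

(K is a triangulation of the Klein bottle.)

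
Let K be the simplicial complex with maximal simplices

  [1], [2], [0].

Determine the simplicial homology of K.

H_0 ≅ Z^3.

Take the total order 0 < 1 < 2 on the vertex set. Then K (dimension 0) consists of the simplices:

  0-simplices (3): [0], [1], [2]

giving chain groups C_0 ≅ Z^3.

From H_k ≅ ker(∂_k) / im(∂_{k+1}) we obtain:

  H_0: rank C_0 − rank ∂_1 = 3 − 0 = 3, and there is no ∂_1, so H_0 = Z^3.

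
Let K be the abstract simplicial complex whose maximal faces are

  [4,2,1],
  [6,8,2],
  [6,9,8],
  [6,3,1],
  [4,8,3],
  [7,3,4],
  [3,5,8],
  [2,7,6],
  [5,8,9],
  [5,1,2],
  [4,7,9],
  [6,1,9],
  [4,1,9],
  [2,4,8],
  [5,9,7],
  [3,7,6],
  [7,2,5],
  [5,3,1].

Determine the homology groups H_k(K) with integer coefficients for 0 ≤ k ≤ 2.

Take the total order 1 < 2 < 3 < 4 < 5 < 6 < 7 < 8 < 9 on the vertex set. Then K (dimension 2) consists of the simplices:

  0-simplices (9): [1], [2], [3], [4], [5], [6], [7], [8], [9]
  1-simplices (27): (27 of them)
  2-simplices (18): [1,2,4], [1,2,5], [1,3,5], [1,3,6], [1,4,9], [1,6,9], [2,4,8], [2,5,7], [2,6,7], [2,6,8], [3,4,7], [3,4,8], [3,5,8], [3,6,7], [4,7,9], [5,7,9], [5,8,9], [6,8,9]

so the chain groups are C_0 ≅ Z^9, C_1 ≅ Z^27, C_2 ≅ Z^18.

Boundary ∂_1: C_1 → C_0 is given by ∂[p,q] = [q] − [p].
This gives a 9×27 integer matrix of rank 8; reducing to Smith normal form yields diagonal entries (1,1,1,1,1,1,1,1).

∂_2: C_2 → C_1 acts by ∂[p,q,r] = [q,r] − [p,r] + [p,q]. For instance
  ∂[5,8,9] = [8,9] − [5,9] + [5,8],
  ∂[1,4,9] = [4,9] − [1,9] + [1,4].
As a 27×18 matrix over Z this has rank 17, with invariant factors (1,1,1,1,1,1,1,1,1,1,1,1,1,1,1,1,1).

Reading off H_k = ker ∂_k / im ∂_{k+1}:

  H_0: rank C_0 − rank ∂_1 = 9 − 8 = 1, and the invariant factors of ∂_1 are all 1, so H_0 ≅ Z.
  H_1: rank ker ∂_1 − rank ∂_2 = (27 − 8) − 17 = 2, and the invariant factors of ∂_2 are all 1, so H_1 ≅ Z^2.
  H_2: rank ker ∂_2 − rank ∂_3 = (18 − 17) − 0 = 1, and there is no ∂_3, so H_2 ≅ Z.

As a check, the Euler characteristic is 9 − 27 + 18 = 0, which agrees with 1 − 2 + 1 = 0.
(K is a triangulation of the torus T^2.)

H_0 = Z,  H_1 = Z^2,  H_2 = Z.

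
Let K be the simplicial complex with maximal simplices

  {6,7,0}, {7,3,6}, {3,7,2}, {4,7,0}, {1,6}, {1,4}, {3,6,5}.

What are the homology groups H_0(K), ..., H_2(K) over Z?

Take the total order 0 < 1 < 2 < 3 < 4 < 5 < 6 < 7 on the vertex set. Then K (dimension 2) consists of the simplices:

  0-simplices (8): [0], [1], [2], [3], [4], [5], [6], [7]
  1-simplices (13): [0,4], [0,6], [0,7], [1,4], [1,6], [2,3], [2,7], [3,5], [3,6], [3,7], [4,7], [5,6], [6,7]
  2-simplices (5): [0,4,7], [0,6,7], [2,3,7], [3,5,6], [3,6,7]

Hence C_0 ≅ Z^8, C_1 ≅ Z^13, C_2 ≅ Z^5.

∂_1: C_1 → C_0 is given by ∂[p,q] = [q] − [p].
The resulting 8×13 matrix has rank 7, and its Smith normal form has invariant factors (1,1,1,1,1,1,1).

Boundary ∂_2: C_2 → C_1 acts by ∂[p,q,r] = [q,r] − [p,r] + [p,q]. For instance
  ∂[2,3,7] = [3,7] − [2,7] + [2,3],
  ∂[0,6,7] = [6,7] − [0,7] + [0,6].
The 13×5 boundary matrix has rank 5 and Smith normal form diag(1,1,1,1,1).

Reading off H_k = ker ∂_k / im ∂_{k+1}:

  H_0: rank C_0 − rank ∂_1 = 8 − 7 = 1, and the invariant factors of ∂_1 are all 1, so H_0 ≅ Z.
  H_1: rank ker ∂_1 − rank ∂_2 = (13 − 7) − 5 = 1, and the invariant factors of ∂_2 are all 1, so H_1 ≅ Z.
  H_2: rank ker ∂_2 − rank ∂_3 = (5 − 5) − 0 = 0, and there is no ∂_3, so H_2 ≅ 0.

H_0 ≅ Z,  H_1 ≅ Z,  H_2 = 0.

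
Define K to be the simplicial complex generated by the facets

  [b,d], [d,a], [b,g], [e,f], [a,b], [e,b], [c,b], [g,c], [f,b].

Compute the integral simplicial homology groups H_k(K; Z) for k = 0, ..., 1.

Fix the vertex order a < b < c < d < e < f < g and write every simplex with vertices in increasing order. Then dim K = 1 and the simplices of K are:

  0-simplices (7): a, b, c, d, e, f, g
  1-simplices (9): ab, ad, bc, bd, be, bf, bg, cg, ef

so the chain groups are C_0 ≅ Z^7, C_1 ≅ Z^9.

∂_1: C_1 → C_0 is given by ∂[p,q] = [q] − [p]. For instance
  ∂bg = g − b.
The 7×9 boundary matrix has rank 6 and Smith normal form diag(1,1,1,1,1,1).

Reading off H_k = ker ∂_k / im ∂_{k+1}:

  H_0: rank C_0 − rank ∂_1 = 7 − 6 = 1, and the invariant factors of ∂_1 are all 1, so H_0 ≅ Z.
  H_1: rank ker ∂_1 − rank ∂_2 = (9 − 6) − 0 = 3, and there is no ∂_2, so H_1 ≅ Z^3.

(K is a triangulation of a wedge of 3 circles.)

H_0 = Z,  H_1 = Z^3.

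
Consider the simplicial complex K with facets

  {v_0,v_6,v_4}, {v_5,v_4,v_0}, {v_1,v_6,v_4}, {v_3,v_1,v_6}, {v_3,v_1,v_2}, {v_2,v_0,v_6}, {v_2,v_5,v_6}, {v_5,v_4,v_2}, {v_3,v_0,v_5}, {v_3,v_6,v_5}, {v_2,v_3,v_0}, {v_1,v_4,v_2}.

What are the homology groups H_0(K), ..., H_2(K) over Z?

Fix the vertex order v_0 < v_1 < v_2 < v_3 < v_4 < v_5 < v_6 and write every simplex with vertices in increasing order. Then dim K = 2 and the simplices of K are:

  0-simplices (7): [v_0], [v_1], [v_2], [v_3], [v_4], [v_5], [v_6]
  1-simplices (18): (18 of them)
  2-simplices (12): (12 of them)

Hence C_0 ≅ Z^7, C_1 ≅ Z^18, C_2 ≅ Z^12.

Boundary ∂_1: C_1 → C_0 maps an edge to its endpoints' difference, ∂[p,q] = q − p. For instance
  ∂[v_0,v_5] = [v_5] − [v_0].
This gives a 7×18 integer matrix of rank 6; reducing to Smith normal form yields diagonal entries (1,1,1,1,1,1).

∂_2: C_2 → C_1 maps a triangle to the signed sum of its edges. For instance
  ∂[v_1,v_2,v_4] = [v_2,v_4] − [v_1,v_4] + [v_1,v_2],
  ∂[v_3,v_5,v_6] = [v_5,v_6] − [v_3,v_6] + [v_3,v_5].
This gives a 18×12 integer matrix of rank 12; reducing to Smith normal form yields diagonal entries (1,1,1,1,1,1,1,1,1,1,1,2).

Now H_k = ker ∂_k / im ∂_{k+1}, so:

  H_0: rank C_0 − rank ∂_1 = 7 − 6 = 1, and the invariant factors of ∂_1 are all 1, so H_0 ≅ Z.
  H_1: rank ker ∂_1 − rank ∂_2 = (18 − 6) − 12 = 0, and ∂_2 has invariant factor 2 > 1, so H_1 ≅ Z_2.
  H_2: rank ker ∂_2 − rank ∂_3 = (12 − 12) − 0 = 0, and there is no ∂_3, so H_2 ≅ 0.

As a check, the Euler characteristic is 7 − 18 + 12 = 1, which agrees with 1 − 0 + 0 = 1.

H_0 = Z,  H_1 = Z_2,  H_2 = 0.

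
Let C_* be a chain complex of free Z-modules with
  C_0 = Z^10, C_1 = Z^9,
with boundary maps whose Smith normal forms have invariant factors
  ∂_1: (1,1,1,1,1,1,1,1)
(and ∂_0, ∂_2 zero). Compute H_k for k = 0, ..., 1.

H_0: b_0 = 10 − 0 − 8 = 2; torsion from ∂_1 factors > 1: none. So H_0 ≅ Z^2.
H_1: b_1 = 9 − 8 − 0 = 1; torsion from ∂_2 factors > 1: none. So H_1 ≅ Z.

H_0 ≅ Z^2,  H_1 ≅ Z.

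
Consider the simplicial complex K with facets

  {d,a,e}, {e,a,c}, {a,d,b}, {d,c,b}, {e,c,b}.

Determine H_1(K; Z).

Fix the vertex order a < b < c < d < e and write every simplex with vertices in increasing order. Then dim K = 2 and the simplices of K are:

  0-simplices (5): a, b, c, d, e
  1-simplices (10): ab, ac, ad, ae, bc, bd, be, cd, ce, de
  2-simplices (5): abd, ace, ade, bcd, bce

Hence C_0 ≅ Z^5, C_1 ≅ Z^10, C_2 ≅ Z^5.

The boundary map ∂_1: C_1 → C_0 maps an edge to its endpoints' difference, ∂[p,q] = q − p.
This gives a 5×10 integer matrix of rank 4; reducing to Smith normal form yields diagonal entries (1,1,1,1).

The boundary map ∂_2: C_2 → C_1 maps a triangle to the signed sum of its edges. For instance
  ∂abd = bd − ad + ab,
  ∂ace = ce − ae + ac.
The 10×5 boundary matrix has rank 5 and Smith normal form diag(1,1,1,1,1).

Reading off H_k = ker ∂_k / im ∂_{k+1}:

  H_1: rank ker ∂_1 − rank ∂_2 = (10 − 4) − 5 = 1, and the invariant factors of ∂_2 are all 1, so H_1 ≅ Z.

H_1 ≅ Z.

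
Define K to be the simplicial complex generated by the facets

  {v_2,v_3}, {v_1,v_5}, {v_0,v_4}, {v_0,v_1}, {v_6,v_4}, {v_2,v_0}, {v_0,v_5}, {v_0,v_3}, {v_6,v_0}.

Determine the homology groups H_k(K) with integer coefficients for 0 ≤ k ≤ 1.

H_0 = Z,  H_1 = Z^3.

Take the total order v_0 < v_1 < v_2 < v_3 < v_4 < v_5 < v_6 on the vertex set. Then K (dimension 1) consists of the simplices:

  0-simplices (7): [v_0], [v_1], [v_2], [v_3], [v_4], [v_5], [v_6]
  1-simplices (9): [v_0,v_1], [v_0,v_2], [v_0,v_3], [v_0,v_4], [v_0,v_5], [v_0,v_6], [v_1,v_5], [v_2,v_3], [v_4,v_6]

Hence C_0 ≅ Z^7, C_1 ≅ Z^9.

∂_1: C_1 → C_0 is given by ∂[p,q] = [q] − [p]. For instance
  ∂[v_1,v_5] = [v_5] − [v_1].
This gives a 7×9 integer matrix of rank 6; reducing to Smith normal form yields diagonal entries (1,1,1,1,1,1).

From H_k ≅ ker(∂_k) / im(∂_{k+1}) we obtain:

  H_0: rank C_0 − rank ∂_1 = 7 − 6 = 1, and the invariant factors of ∂_1 are all 1, so H_0 = Z.
  H_1: rank ker ∂_1 − rank ∂_2 = (9 − 6) − 0 = 3, and there is no ∂_2, so H_1 = Z^3.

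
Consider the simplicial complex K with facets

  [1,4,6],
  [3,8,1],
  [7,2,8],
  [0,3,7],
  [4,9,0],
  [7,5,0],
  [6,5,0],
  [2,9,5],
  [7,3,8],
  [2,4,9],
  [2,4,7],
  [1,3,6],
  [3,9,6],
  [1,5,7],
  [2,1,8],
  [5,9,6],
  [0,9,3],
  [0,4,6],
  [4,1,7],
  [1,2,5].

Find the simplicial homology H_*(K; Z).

K has 10 vertices, 30 edges, 20 triangles.
rank ∂_0 = 0, rank ∂_1 = 9 ⇒ b_0 = 10 − 0 − 9 = 1; all invariant factors of ∂_1 are 1 so no torsion. So H_0 = Z.
rank ∂_1 = 9, rank ∂_2 = 20 ⇒ b_1 = 30 − 9 − 20 = 1; ∂_2 has invariant factor(s) [2] giving torsion. So H_1 = Z ⊕ Z_2.
rank ∂_2 = 20, rank ∂_3 = 0 ⇒ b_2 = 20 − 20 − 0 = 0. So H_2 = 0.

H_0 = Z,  H_1 = Z ⊕ Z_2,  H_2 = 0.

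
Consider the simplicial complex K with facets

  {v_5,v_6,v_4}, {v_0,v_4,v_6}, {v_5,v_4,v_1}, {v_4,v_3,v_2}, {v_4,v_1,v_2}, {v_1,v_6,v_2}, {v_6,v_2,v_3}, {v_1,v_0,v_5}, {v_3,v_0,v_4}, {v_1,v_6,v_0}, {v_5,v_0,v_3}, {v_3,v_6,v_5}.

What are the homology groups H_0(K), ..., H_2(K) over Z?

Take the total order v_0 < v_1 < v_2 < v_3 < v_4 < v_5 < v_6 on the vertex set. Then K (dimension 2) consists of the simplices:

  0-simplices (7): [v_0], [v_1], [v_2], [v_3], [v_4], [v_5], [v_6]
  1-simplices (18): (18 of them)
  2-simplices (12): (12 of them)

so the chain groups are C_0 ≅ Z^7, C_1 ≅ Z^18, C_2 ≅ Z^12.

∂_1: C_1 → C_0 is given by ∂[p,q] = [q] − [p].
The 7×18 boundary matrix has rank 6 and Smith normal form diag(1,1,1,1,1,1).

∂_2: C_2 → C_1 acts by ∂[p,q,r] = [q,r] − [p,r] + [p,q]. For instance
  ∂[v_0,v_1,v_6] = [v_1,v_6] − [v_0,v_6] + [v_0,v_1],
  ∂[v_4,v_5,v_6] = [v_5,v_6] − [v_4,v_6] + [v_4,v_5].
The resulting 18×12 matrix has rank 12, and its Smith normal form has invariant factors (1,1,1,1,1,1,1,1,1,1,1,2).

Reading off H_k = ker ∂_k / im ∂_{k+1}:

  H_0: rank C_0 − rank ∂_1 = 7 − 6 = 1, and the invariant factors of ∂_1 are all 1, so H_0 ≅ Z.
  H_1: rank ker ∂_1 − rank ∂_2 = (18 − 6) − 12 = 0, and ∂_2 has invariant factor 2 > 1, so H_1 ≅ Z/2.
  H_2: rank ker ∂_2 − rank ∂_3 = (12 − 12) − 0 = 0, and there is no ∂_3, so H_2 ≅ 0.

H_0 = Z,  H_1 = Z/2,  H_2 = 0.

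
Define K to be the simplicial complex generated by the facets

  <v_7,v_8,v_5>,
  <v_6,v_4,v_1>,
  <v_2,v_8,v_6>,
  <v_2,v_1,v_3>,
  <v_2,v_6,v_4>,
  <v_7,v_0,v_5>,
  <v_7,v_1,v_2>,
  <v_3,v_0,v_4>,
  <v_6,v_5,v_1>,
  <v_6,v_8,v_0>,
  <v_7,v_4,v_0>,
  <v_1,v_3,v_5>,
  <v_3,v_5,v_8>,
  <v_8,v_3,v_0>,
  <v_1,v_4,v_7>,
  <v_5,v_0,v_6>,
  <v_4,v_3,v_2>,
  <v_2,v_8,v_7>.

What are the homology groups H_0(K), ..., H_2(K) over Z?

We work with the vertex ordering v_0 < v_1 < v_2 < v_3 < v_4 < v_5 < v_6 < v_7 < v_8. The simplices of K, each written with vertices in increasing order, are:

  0-simplices (9): [v_0], [v_1], [v_2], [v_3], [v_4], [v_5], [v_6], [v_7], [v_8]
  1-simplices (27): (27 of them)
  2-simplices (18): (18 of them)

giving chain groups C_0 ≅ Z^9, C_1 ≅ Z^27, C_2 ≅ Z^18.

∂_1: C_1 → C_0 maps an edge to its endpoints' difference, ∂[p,q] = q − p.
This gives a 9×27 integer matrix of rank 8; reducing to Smith normal form yields diagonal entries (1,1,1,1,1,1,1,1).

Boundary ∂_2: C_2 → C_1 maps a triangle to the signed sum of its edges. For instance
  ∂[v_0,v_5,v_7] = [v_5,v_7] − [v_0,v_7] + [v_0,v_5],
  ∂[v_2,v_4,v_6] = [v_4,v_6] − [v_2,v_6] + [v_2,v_4].
The resulting 27×18 matrix has rank 18, and its Smith normal form has invariant factors (1,1,1,1,1,1,1,1,1,1,1,1,1,1,1,1,1,2).

Reading off H_k = ker ∂_k / im ∂_{k+1}:

  H_0: rank C_0 − rank ∂_1 = 9 − 8 = 1, and the invariant factors of ∂_1 are all 1, so H_0 ≅ Z.
  H_1: rank ker ∂_1 − rank ∂_2 = (27 − 8) − 18 = 1, and ∂_2 has invariant factor 2 > 1, so H_1 ≅ Z ⊕ Z/2Z.
  H_2: rank ker ∂_2 − rank ∂_3 = (18 − 18) − 0 = 0, and there is no ∂_3, so H_2 ≅ 0.

H_0 = Z,  H_1 = Z ⊕ Z/2Z,  H_2 = 0.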